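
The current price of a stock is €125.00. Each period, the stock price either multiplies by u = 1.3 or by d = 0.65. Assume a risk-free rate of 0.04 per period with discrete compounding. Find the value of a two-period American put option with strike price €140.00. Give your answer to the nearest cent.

€30.22

Risk-neutral probability p = (1 + 0.04 − 0.65)/(1.3 − 0.65) = 0.3900/0.6500 = 0.6000
Terminal stock prices: S_uu = 211.3, S_ud = 105.6, S_dd = 52.81
Terminal payoffs (K − S): max(-71.25, 0) = 0, max(34.38, 0) = 34.38, max(87.19, 0) = 87.19
Node u (S = 162.5): continuation = 1/1.04·[0.6000·0.0000 + 0.4000·34.3750] = 13.2212; exercise value = 0.0000 ≤ continuation, so V_u = 13.2212
Node d (S = 81.25): continuation = 1/1.04·[0.6000·34.3750 + 0.4000·87.1875] = 53.3654; exercise value = 58.7500 > continuation, so V_d = 58.7500 (exercise)
Node 0 (S = 125): continuation = 1/1.04·[0.6000·13.2212 + 0.4000·58.7500] = 30.2237; exercise value = 15.0000 ≤ continuation, so V_0 = 30.2237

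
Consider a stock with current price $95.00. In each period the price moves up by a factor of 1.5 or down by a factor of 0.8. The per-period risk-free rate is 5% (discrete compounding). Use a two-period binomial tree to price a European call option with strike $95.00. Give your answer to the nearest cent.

$21.65

Risk-neutral probability p = (1 + 0.05 − 0.8)/(1.5 − 0.8) = 0.2500/0.7000 = 0.3571
Terminal stock prices: S_uu = 213.8, S_ud = 114, S_dd = 60.8
Terminal payoffs (S − K): max(118.8, 0) = 118.8, max(19, 0) = 19, max(-34.2, 0) = 0
Node u (S = 142.5): V_u = 1/1.05·[0.3571·118.7500 + 0.6429·19.0000] = 52.0238
Node d (S = 76): V_d = 1/1.05·[0.3571·19.0000 + 0.6429·0.0000] = 6.4626
Node 0 (S = 95): V_0 = 1/1.05·[0.3571·52.0238 + 0.6429·6.4626] = 21.6519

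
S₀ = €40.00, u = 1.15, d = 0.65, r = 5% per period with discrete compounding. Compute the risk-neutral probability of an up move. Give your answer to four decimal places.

Risk-neutral probability p = (1 + 0.05 − 0.65)/(1.15 − 0.65) = 0.4000/0.5000 = 0.8000

p = 0.8000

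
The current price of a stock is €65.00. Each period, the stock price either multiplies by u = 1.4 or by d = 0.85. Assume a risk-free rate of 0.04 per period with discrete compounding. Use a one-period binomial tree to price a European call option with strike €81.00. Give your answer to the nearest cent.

€3.32

Risk-neutral probability p = (1 + 0.04 − 0.85)/(1.4 − 0.85) = 0.1900/0.5500 = 0.3455
Terminal stock prices: S_u = 91, S_d = 55.25
Terminal payoffs (S − K): max(10, 0) = 10, max(-25.75, 0) = 0
Node 0 (S = 65): V_0 = 1/1.04·[0.3455·10.0000 + 0.6545·0.0000] = 3.3217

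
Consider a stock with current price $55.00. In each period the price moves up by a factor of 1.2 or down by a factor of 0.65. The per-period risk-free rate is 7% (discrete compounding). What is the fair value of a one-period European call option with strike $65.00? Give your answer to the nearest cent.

$0.71

Risk-neutral probability p = (1 + 0.07 − 0.65)/(1.2 − 0.65) = 0.4200/0.5500 = 0.7636
Terminal stock prices: S_u = 66, S_d = 35.75
Terminal payoffs (S − K): max(1, 0) = 1, max(-29.25, 0) = 0
Node 0 (S = 55): V_0 = 1/1.07·[0.7636·1.0000 + 0.2364·0.0000] = 0.7137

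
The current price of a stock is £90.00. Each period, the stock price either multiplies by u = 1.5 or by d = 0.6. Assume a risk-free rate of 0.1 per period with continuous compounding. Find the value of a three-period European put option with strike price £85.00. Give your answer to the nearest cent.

Risk-neutral probability p = (e^0.1 − 0.6)/(1.5 − 0.6) = 0.5052/0.9000 = 0.5613
Terminal stock prices: S_uuu = 303.8, S_uud = 121.5, S_udd = 48.6, S_ddd = 19.44
Terminal payoffs (K − S): max(-218.8, 0) = 0, max(-36.5, 0) = 0, max(36.4, 0) = 36.4, max(65.56, 0) = 65.56
Node uu (S = 202.5): V_uu = e^(−0.1)·[0.5613·0.0000 + 0.4387·0.0000] = 0.0000
Node ud (S = 81): V_ud = e^(−0.1)·[0.5613·0.0000 + 0.4387·36.4000] = 14.4490
Node dd (S = 32.4): V_dd = e^(−0.1)·[0.5613·36.4000 + 0.4387·65.5600] = 44.5112
Node u (S = 135): V_u = e^(−0.1)·[0.5613·0.0000 + 0.4387·14.4490] = 5.7356
Node d (S = 54): V_d = e^(−0.1)·[0.5613·14.4490 + 0.4387·44.5112] = 25.0072
Node 0 (S = 90): V_0 = e^(−0.1)·[0.5613·5.7356 + 0.4387·25.0072] = 12.8397

£12.84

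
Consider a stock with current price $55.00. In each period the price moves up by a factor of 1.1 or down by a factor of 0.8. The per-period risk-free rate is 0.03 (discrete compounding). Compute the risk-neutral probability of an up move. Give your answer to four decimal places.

Risk-neutral probability p = (1 + 0.03 − 0.8)/(1.1 − 0.8) = 0.2300/0.3000 = 0.7667

p = 0.7667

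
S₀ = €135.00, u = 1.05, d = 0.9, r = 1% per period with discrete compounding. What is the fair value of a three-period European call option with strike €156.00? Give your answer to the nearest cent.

€0.11

Risk-neutral probability p = (1 + 0.01 − 0.9)/(1.05 − 0.9) = 0.1100/0.1500 = 0.7333
Terminal stock prices: S_uuu = 156.3, S_uud = 134, S_udd = 114.8, S_ddd = 98.42
Terminal payoffs (S − K): max(0.2794, 0) = 0.2794, max(-22.05, 0) = 0, max(-41.18, 0) = 0, max(-57.58, 0) = 0
Node uu (S = 148.8): V_uu = 1/1.01·[0.7333·0.2794 + 0.2667·0.0000] = 0.2028
Node ud (S = 127.6): V_ud = 1/1.01·[0.7333·0.0000 + 0.2667·0.0000] = 0.0000
Node dd (S = 109.4): V_dd = 1/1.01·[0.7333·0.0000 + 0.2667·0.0000] = 0.0000
Node u (S = 141.8): V_u = 1/1.01·[0.7333·0.2028 + 0.2667·0.0000] = 0.1473
Node d (S = 121.5): V_d = 1/1.01·[0.7333·0.0000 + 0.2667·0.0000] = 0.0000
Node 0 (S = 135): V_0 = 1/1.01·[0.7333·0.1473 + 0.2667·0.0000] = 0.1069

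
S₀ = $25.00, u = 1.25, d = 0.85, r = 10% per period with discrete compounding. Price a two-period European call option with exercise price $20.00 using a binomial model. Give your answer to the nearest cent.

Risk-neutral probability p = (1 + 0.1 − 0.85)/(1.25 − 0.85) = 0.2500/0.4000 = 0.6250
Terminal stock prices: S_uu = 39.06, S_ud = 26.56, S_dd = 18.06
Terminal payoffs (S − K): max(19.06, 0) = 19.06, max(6.562, 0) = 6.562, max(-1.938, 0) = 0
Node u (S = 31.25): V_u = 1/1.1·[0.6250·19.0625 + 0.3750·6.5625] = 13.0682
Node d (S = 21.25): V_d = 1/1.1·[0.6250·6.5625 + 0.3750·0.0000] = 3.7287
Node 0 (S = 25): V_0 = 1/1.1·[0.6250·13.0682 + 0.3750·3.7287] = 8.6962

$8.70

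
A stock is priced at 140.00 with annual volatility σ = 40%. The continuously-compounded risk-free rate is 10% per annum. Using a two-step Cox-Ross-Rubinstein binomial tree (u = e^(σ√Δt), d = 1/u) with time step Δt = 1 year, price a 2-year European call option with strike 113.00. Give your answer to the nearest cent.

56.57

CRR parameters: u = e^(σ√Δt) = e^(0.4·√1) = 1.4918, d = 1/u = 0.6703
Per-period rate: rΔt = 0.1·1 = 0.1, so R = e^0.1 = 1.1052
Risk-neutral probability p = (e^0.1 − 0.6703)/(1.4918 − 0.6703) = 0.4349/0.8215 = 0.5293
Terminal stock prices: S_uu = 311.6, S_ud = 140, S_dd = 62.91
Terminal payoffs (S − K): max(198.6, 0) = 198.6, max(27, 0) = 27, max(-50.09, 0) = 0
Node u (S = 208.9): V_u = e^(−0.1)·[0.5293·198.5757 + 0.4707·27.0000] = 106.6088
Node d (S = 93.84): V_d = e^(−0.1)·[0.5293·27.0000 + 0.4707·0.0000] = 12.9320
Node 0 (S = 140): V_0 = e^(−0.1)·[0.5293·106.6088 + 0.4707·12.9320] = 56.5690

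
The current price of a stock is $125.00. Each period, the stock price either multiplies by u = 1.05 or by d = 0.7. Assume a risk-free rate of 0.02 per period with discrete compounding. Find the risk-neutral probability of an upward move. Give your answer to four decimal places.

Risk-neutral probability p = (1 + 0.02 − 0.7)/(1.05 − 0.7) = 0.3200/0.3500 = 0.9143

p = 0.9143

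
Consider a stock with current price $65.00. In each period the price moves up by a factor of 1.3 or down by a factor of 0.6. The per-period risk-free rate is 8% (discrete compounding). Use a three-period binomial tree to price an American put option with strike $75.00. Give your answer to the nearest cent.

Risk-neutral probability p = (1 + 0.08 − 0.6)/(1.3 − 0.6) = 0.4800/0.7000 = 0.6857
Terminal stock prices: S_uuu = 142.8, S_uud = 65.91, S_udd = 30.42, S_ddd = 14.04
Terminal payoffs (K − S): max(-67.81, 0) = 0, max(9.09, 0) = 9.09, max(44.58, 0) = 44.58, max(60.96, 0) = 60.96
Node uu (S = 109.9): continuation = 1/1.08·[0.6857·0.0000 + 0.3143·9.0900] = 2.6452; exercise value = 0.0000 ≤ continuation, so V_uu = 2.6452
Node ud (S = 50.7): continuation = 1/1.08·[0.6857·9.0900 + 0.3143·44.5800] = 18.7444; exercise value = 24.3000 > continuation, so V_ud = 24.3000 (exercise)
Node dd (S = 23.4): continuation = 1/1.08·[0.6857·44.5800 + 0.3143·60.9600] = 46.0444; exercise value = 51.6000 > continuation, so V_dd = 51.6000 (exercise)
Node u (S = 84.5): continuation = 1/1.08·[0.6857·2.6452 + 0.3143·24.3000] = 8.7509; exercise value = 0.0000 ≤ continuation, so V_u = 8.7509
Node d (S = 39): continuation = 1/1.08·[0.6857·24.3000 + 0.3143·51.6000] = 30.4444; exercise value = 36.0000 > continuation, so V_d = 36.0000 (exercise)
Node 0 (S = 65): continuation = 1/1.08·[0.6857·8.7509 + 0.3143·36.0000] = 16.0323; exercise value = 10.0000 ≤ continuation, so V_0 = 16.0323

$16.03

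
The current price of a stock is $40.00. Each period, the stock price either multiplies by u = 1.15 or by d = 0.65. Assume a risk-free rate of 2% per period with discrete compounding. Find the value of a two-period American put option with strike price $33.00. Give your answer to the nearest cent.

Risk-neutral probability p = (1 + 0.02 − 0.65)/(1.15 − 0.65) = 0.3700/0.5000 = 0.7400
Terminal stock prices: S_uu = 52.9, S_ud = 29.9, S_dd = 16.9
Terminal payoffs (K − S): max(-19.9, 0) = 0, max(3.1, 0) = 3.1, max(16.1, 0) = 16.1
Node u (S = 46): continuation = 1/1.02·[0.7400·0.0000 + 0.2600·3.1000] = 0.7902; exercise value = 0.0000 ≤ continuation, so V_u = 0.7902
Node d (S = 26): continuation = 1/1.02·[0.7400·3.1000 + 0.2600·16.1000] = 6.3529; exercise value = 7.0000 > continuation, so V_d = 7.0000 (exercise)
Node 0 (S = 40): continuation = 1/1.02·[0.7400·0.7902 + 0.2600·7.0000] = 2.3576; exercise value = 0.0000 ≤ continuation, so V_0 = 2.3576

$2.36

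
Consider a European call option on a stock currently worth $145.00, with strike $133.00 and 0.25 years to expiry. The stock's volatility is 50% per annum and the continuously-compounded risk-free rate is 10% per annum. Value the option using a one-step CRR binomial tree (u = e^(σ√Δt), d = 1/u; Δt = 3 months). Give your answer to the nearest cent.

CRR parameters: u = e^(σ√Δt) = e^(0.5·√0.25) = 1.2840, d = 1/u = 0.7788
Per-period rate: rΔt = 0.1·0.25 = 0.025, so R = e^0.025 = 1.0253
Risk-neutral probability p = (e^0.025 − 0.7788)/(1.2840 − 0.7788) = 0.2465/0.5052 = 0.4879
Terminal stock prices: S_u = 186.2, S_d = 112.9
Terminal payoffs (S − K): max(53.18, 0) = 53.18, max(-20.07, 0) = 0
Node 0 (S = 145): V_0 = e^(−0.025)·[0.4879·53.1837 + 0.5121·0.0000] = 25.3092

$25.31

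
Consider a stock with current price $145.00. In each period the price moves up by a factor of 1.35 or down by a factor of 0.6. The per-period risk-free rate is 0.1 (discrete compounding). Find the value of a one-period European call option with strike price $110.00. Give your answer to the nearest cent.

$51.97

Risk-neutral probability p = (1 + 0.1 − 0.6)/(1.35 − 0.6) = 0.5000/0.7500 = 0.6667
Terminal stock prices: S_u = 195.8, S_d = 87
Terminal payoffs (S − K): max(85.75, 0) = 85.75, max(-23, 0) = 0
Node 0 (S = 145): V_0 = 1/1.1·[0.6667·85.7500 + 0.3333·0.0000] = 51.9697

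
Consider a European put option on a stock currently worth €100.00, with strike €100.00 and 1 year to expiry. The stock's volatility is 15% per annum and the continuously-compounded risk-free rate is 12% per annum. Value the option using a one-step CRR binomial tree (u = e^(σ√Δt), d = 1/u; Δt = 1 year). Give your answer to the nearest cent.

€1.41

CRR parameters: u = e^(σ√Δt) = e^(0.15·√1) = 1.1618, d = 1/u = 0.8607
Per-period rate: rΔt = 0.12·1 = 0.12, so R = e^0.12 = 1.1275
Risk-neutral probability p = (e^0.12 − 0.8607)/(1.1618 − 0.8607) = 0.2668/0.3011 = 0.8860
Terminal stock prices: S_u = 116.2, S_d = 86.07
Terminal payoffs (K − S): max(-16.18, 0) = 0, max(13.93, 0) = 13.93
Node 0 (S = 100): V_0 = e^(−0.12)·[0.8860·0.0000 + 0.1140·13.9292] = 1.4087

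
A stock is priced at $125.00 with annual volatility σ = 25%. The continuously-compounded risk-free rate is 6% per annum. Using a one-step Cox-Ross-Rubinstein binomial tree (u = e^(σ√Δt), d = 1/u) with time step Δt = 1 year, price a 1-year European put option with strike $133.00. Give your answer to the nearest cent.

$14.77

CRR parameters: u = e^(σ√Δt) = e^(0.25·√1) = 1.2840, d = 1/u = 0.7788
Per-period rate: rΔt = 0.06·1 = 0.06, so R = e^0.06 = 1.0618
Risk-neutral probability p = (e^0.06 − 0.7788)/(1.2840 − 0.7788) = 0.2830/0.5052 = 0.5602
Terminal stock prices: S_u = 160.5, S_d = 97.35
Terminal payoffs (K − S): max(-27.5, 0) = 0, max(35.65, 0) = 35.65
Node 0 (S = 125): V_0 = e^(−0.06)·[0.5602·0.0000 + 0.4398·35.6499] = 14.7652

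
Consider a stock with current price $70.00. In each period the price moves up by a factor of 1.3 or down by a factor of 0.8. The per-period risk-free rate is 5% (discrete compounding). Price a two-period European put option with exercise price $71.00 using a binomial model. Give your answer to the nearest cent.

Risk-neutral probability p = (1 + 0.05 − 0.8)/(1.3 − 0.8) = 0.2500/0.5000 = 0.5000
Terminal stock prices: S_uu = 118.3, S_ud = 72.8, S_dd = 44.8
Terminal payoffs (K − S): max(-47.3, 0) = 0, max(-1.8, 0) = 0, max(26.2, 0) = 26.2
Node u (S = 91): V_u = 1/1.05·[0.5000·0.0000 + 0.5000·0.0000] = 0.0000
Node d (S = 56): V_d = 1/1.05·[0.5000·0.0000 + 0.5000·26.2000] = 12.4762
Node 0 (S = 70): V_0 = 1/1.05·[0.5000·0.0000 + 0.5000·12.4762] = 5.9410

$5.94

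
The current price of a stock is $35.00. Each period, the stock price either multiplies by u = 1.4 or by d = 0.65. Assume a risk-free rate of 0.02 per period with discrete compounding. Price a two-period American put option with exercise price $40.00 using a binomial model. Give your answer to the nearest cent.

Risk-neutral probability p = (1 + 0.02 − 0.65)/(1.4 − 0.65) = 0.3700/0.7500 = 0.4933
Terminal stock prices: S_uu = 68.6, S_ud = 31.85, S_dd = 14.79
Terminal payoffs (K − S): max(-28.6, 0) = 0, max(8.15, 0) = 8.15, max(25.21, 0) = 25.21
Node u (S = 49): continuation = 1/1.02·[0.4933·0.0000 + 0.5067·8.1500] = 4.0484; exercise value = 0.0000 ≤ continuation, so V_u = 4.0484
Node d (S = 22.75): continuation = 1/1.02·[0.4933·8.1500 + 0.5067·25.2125] = 16.4657; exercise value = 17.2500 > continuation, so V_d = 17.2500 (exercise)
Node 0 (S = 35): continuation = 1/1.02·[0.4933·4.0484 + 0.5067·17.2500] = 10.5267; exercise value = 5.0000 ≤ continuation, so V_0 = 10.5267

$10.53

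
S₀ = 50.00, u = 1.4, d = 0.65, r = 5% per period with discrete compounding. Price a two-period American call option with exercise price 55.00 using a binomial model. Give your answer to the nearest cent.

Risk-neutral probability p = (1 + 0.05 − 0.65)/(1.4 − 0.65) = 0.4000/0.7500 = 0.5333
Terminal stock prices: S_uu = 98, S_ud = 45.5, S_dd = 21.13
Terminal payoffs (S − K): max(43, 0) = 43, max(-9.5, 0) = 0, max(-33.88, 0) = 0
Node u (S = 70): continuation = 1/1.05·[0.5333·43.0000 + 0.4667·0.0000] = 21.8413; exercise value = 15.0000 ≤ continuation, so V_u = 21.8413
Node d (S = 32.5): continuation = 1/1.05·[0.5333·0.0000 + 0.4667·0.0000] = 0.0000; exercise value = 0.0000 ≤ continuation, so V_d = 0.0000
Node 0 (S = 50): continuation = 1/1.05·[0.5333·21.8413 + 0.4667·0.0000] = 11.0940; exercise value = 0.0000 ≤ continuation, so V_0 = 11.0940

11.09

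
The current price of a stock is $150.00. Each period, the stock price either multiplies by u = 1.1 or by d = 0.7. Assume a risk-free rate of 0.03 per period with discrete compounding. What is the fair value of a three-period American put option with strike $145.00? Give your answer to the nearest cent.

Risk-neutral probability p = (1 + 0.03 − 0.7)/(1.1 − 0.7) = 0.3300/0.4000 = 0.8250
Terminal stock prices: S_uuu = 199.7, S_uud = 127.1, S_udd = 80.85, S_ddd = 51.45
Terminal payoffs (K − S): max(-54.65, 0) = 0, max(17.95, 0) = 17.95, max(64.15, 0) = 64.15, max(93.55, 0) = 93.55
Node uu (S = 181.5): continuation = 1/1.03·[0.8250·0.0000 + 0.1750·17.9500] = 3.0498; exercise value = 0.0000 ≤ continuation, so V_uu = 3.0498
Node ud (S = 115.5): continuation = 1/1.03·[0.8250·17.9500 + 0.1750·64.1500] = 25.2767; exercise value = 29.5000 > continuation, so V_ud = 29.5000 (exercise)
Node dd (S = 73.5): continuation = 1/1.03·[0.8250·64.1500 + 0.1750·93.5500] = 67.2767; exercise value = 71.5000 > continuation, so V_dd = 71.5000 (exercise)
Node u (S = 165): continuation = 1/1.03·[0.8250·3.0498 + 0.1750·29.5000] = 7.4549; exercise value = 0.0000 ≤ continuation, so V_u = 7.4549
Node d (S = 105): continuation = 1/1.03·[0.8250·29.5000 + 0.1750·71.5000] = 35.7767; exercise value = 40.0000 > continuation, so V_d = 40.0000 (exercise)
Node 0 (S = 150): continuation = 1/1.03·[0.8250·7.4549 + 0.1750·40.0000] = 12.7673; exercise value = 0.0000 ≤ continuation, so V_0 = 12.7673

$12.77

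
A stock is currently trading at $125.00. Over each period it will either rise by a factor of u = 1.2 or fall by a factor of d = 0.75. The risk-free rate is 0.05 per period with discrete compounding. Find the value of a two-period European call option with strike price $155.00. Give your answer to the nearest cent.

Risk-neutral probability p = (1 + 0.05 − 0.75)/(1.2 − 0.75) = 0.3000/0.4500 = 0.6667
Terminal stock prices: S_uu = 180, S_ud = 112.5, S_dd = 70.31
Terminal payoffs (S − K): max(25, 0) = 25, max(-42.5, 0) = 0, max(-84.69, 0) = 0
Node u (S = 150): V_u = 1/1.05·[0.6667·25.0000 + 0.3333·0.0000] = 15.8730
Node d (S = 93.75): V_d = 1/1.05·[0.6667·0.0000 + 0.3333·0.0000] = 0.0000
Node 0 (S = 125): V_0 = 1/1.05·[0.6667·15.8730 + 0.3333·0.0000] = 10.0781

$10.08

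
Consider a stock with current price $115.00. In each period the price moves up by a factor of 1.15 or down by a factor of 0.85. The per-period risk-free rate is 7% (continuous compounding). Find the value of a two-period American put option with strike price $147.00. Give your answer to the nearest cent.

Risk-neutral probability p = (e^0.07 − 0.85)/(1.15 − 0.85) = 0.2225/0.3000 = 0.7417
Terminal stock prices: S_uu = 152.1, S_ud = 112.4, S_dd = 83.09
Terminal payoffs (K − S): max(-5.087, 0) = 0, max(34.59, 0) = 34.59, max(63.91, 0) = 63.91
Node u (S = 132.2): continuation = e^(−0.07)·[0.7417·0.0000 + 0.2583·34.5875] = 8.3302; exercise value = 14.7500 > continuation, so V_u = 14.7500 (exercise)
Node d (S = 97.75): continuation = e^(−0.07)·[0.7417·34.5875 + 0.2583·63.9125] = 39.3119; exercise value = 49.2500 > continuation, so V_d = 49.2500 (exercise)
Node 0 (S = 115): continuation = e^(−0.07)·[0.7417·14.7500 + 0.2583·49.2500] = 22.0619; exercise value = 32.0000 > continuation, so V_0 = 32.0000 (exercise)

$32.00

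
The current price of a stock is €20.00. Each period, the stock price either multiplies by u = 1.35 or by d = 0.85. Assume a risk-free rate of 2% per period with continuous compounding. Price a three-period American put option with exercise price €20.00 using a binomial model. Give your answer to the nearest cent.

€2.46

Risk-neutral probability p = (e^0.02 − 0.85)/(1.35 − 0.85) = 0.1702/0.5000 = 0.3404
Terminal stock prices: S_uuu = 49.21, S_uud = 30.98, S_udd = 19.51, S_ddd = 12.28
Terminal payoffs (K − S): max(-29.21, 0) = 0, max(-10.98, 0) = 0, max(0.4925, 0) = 0.4925, max(7.718, 0) = 7.718
Node uu (S = 36.45): continuation = e^(−0.02)·[0.3404·0.0000 + 0.6596·0.0000] = 0.0000; exercise value = 0.0000 ≤ continuation, so V_uu = 0.0000
Node ud (S = 22.95): continuation = e^(−0.02)·[0.3404·0.0000 + 0.6596·0.4925] = 0.3184; exercise value = 0.0000 ≤ continuation, so V_ud = 0.3184
Node dd (S = 14.45): continuation = e^(−0.02)·[0.3404·0.4925 + 0.6596·7.7175] = 5.1540; exercise value = 5.5500 > continuation, so V_dd = 5.5500 (exercise)
Node u (S = 27): continuation = e^(−0.02)·[0.3404·0.0000 + 0.6596·0.3184] = 0.2059; exercise value = 0.0000 ≤ continuation, so V_u = 0.2059
Node d (S = 17): continuation = e^(−0.02)·[0.3404·0.3184 + 0.6596·5.5500] = 3.6945; exercise value = 3.0000 ≤ continuation, so V_d = 3.6945
Node 0 (S = 20): continuation = e^(−0.02)·[0.3404·0.2059 + 0.6596·3.6945] = 2.4573; exercise value = 0.0000 ≤ continuation, so V_0 = 2.4573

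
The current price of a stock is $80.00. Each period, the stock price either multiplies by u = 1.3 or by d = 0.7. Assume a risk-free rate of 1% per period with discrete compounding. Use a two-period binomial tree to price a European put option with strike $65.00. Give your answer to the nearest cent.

$5.91

Risk-neutral probability p = (1 + 0.01 − 0.7)/(1.3 − 0.7) = 0.3100/0.6000 = 0.5167
Terminal stock prices: S_uu = 135.2, S_ud = 72.8, S_dd = 39.2
Terminal payoffs (K − S): max(-70.2, 0) = 0, max(-7.8, 0) = 0, max(25.8, 0) = 25.8
Node u (S = 104): V_u = 1/1.01·[0.5167·0.0000 + 0.4833·0.0000] = 0.0000
Node d (S = 56): V_d = 1/1.01·[0.5167·0.0000 + 0.4833·25.8000] = 12.3465
Node 0 (S = 80): V_0 = 1/1.01·[0.5167·0.0000 + 0.4833·12.3465] = 5.9084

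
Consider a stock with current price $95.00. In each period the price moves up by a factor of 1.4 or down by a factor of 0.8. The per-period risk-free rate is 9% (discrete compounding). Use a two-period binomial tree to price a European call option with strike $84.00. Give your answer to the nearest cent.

$29.51

Risk-neutral probability p = (1 + 0.09 − 0.8)/(1.4 − 0.8) = 0.2900/0.6000 = 0.4833
Terminal stock prices: S_uu = 186.2, S_ud = 106.4, S_dd = 60.8
Terminal payoffs (S − K): max(102.2, 0) = 102.2, max(22.4, 0) = 22.4, max(-23.2, 0) = 0
Node u (S = 133): V_u = 1/1.09·[0.4833·102.2000 + 0.5167·22.4000] = 55.9358
Node d (S = 76): V_d = 1/1.09·[0.4833·22.4000 + 0.5167·0.0000] = 9.9327
Node 0 (S = 95): V_0 = 1/1.09·[0.4833·55.9358 + 0.5167·9.9327] = 29.5115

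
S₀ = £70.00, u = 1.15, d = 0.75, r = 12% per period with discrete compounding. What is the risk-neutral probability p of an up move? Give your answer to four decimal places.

p = 0.9250

Risk-neutral probability p = (1 + 0.12 − 0.75)/(1.15 − 0.75) = 0.3700/0.4000 = 0.9250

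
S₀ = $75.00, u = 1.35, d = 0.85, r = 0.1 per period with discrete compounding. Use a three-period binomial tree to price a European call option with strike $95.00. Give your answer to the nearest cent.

Risk-neutral probability p = (1 + 0.1 − 0.85)/(1.35 − 0.85) = 0.2500/0.5000 = 0.5000
Terminal stock prices: S_uuu = 184.5, S_uud = 116.2, S_udd = 73.15, S_ddd = 46.06
Terminal payoffs (S − K): max(89.53, 0) = 89.53, max(21.18, 0) = 21.18, max(-21.85, 0) = 0, max(-48.94, 0) = 0
Node uu (S = 136.7): V_uu = 1/1.1·[0.5000·89.5281 + 0.5000·21.1844] = 50.3239
Node ud (S = 86.06): V_ud = 1/1.1·[0.5000·21.1844 + 0.5000·0.0000] = 9.6293
Node dd (S = 54.19): V_dd = 1/1.1·[0.5000·0.0000 + 0.5000·0.0000] = 0.0000
Node u (S = 101.2): V_u = 1/1.1·[0.5000·50.3239 + 0.5000·9.6293] = 27.2514
Node d (S = 63.75): V_d = 1/1.1·[0.5000·9.6293 + 0.5000·0.0000] = 4.3769
Node 0 (S = 75): V_0 = 1/1.1·[0.5000·27.2514 + 0.5000·4.3769] = 14.3765

$14.38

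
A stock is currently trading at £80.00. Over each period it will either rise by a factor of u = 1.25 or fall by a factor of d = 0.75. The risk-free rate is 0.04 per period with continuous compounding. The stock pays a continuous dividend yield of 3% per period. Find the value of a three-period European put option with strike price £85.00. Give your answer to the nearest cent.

Per-period risk-free factor R = e^0.04 = 1.0408; dividend-adjusted growth = e^(0.04−0.03) = 1.0101.
Risk-neutral probability p = (1.0101 − 0.75)/(1.25 − 0.75) = 0.2601/0.5000 = 0.5201
Terminal stock prices: S_uuu = 156.2, S_uud = 93.75, S_udd = 56.25, S_ddd = 33.75
Terminal payoffs (K − S): max(-71.25, 0) = 0, max(-8.75, 0) = 0, max(28.75, 0) = 28.75, max(51.25, 0) = 51.25
Node uu (S = 125): V_uu = e^(−0.04)·[0.5201·0.0000 + 0.4799·0.0000] = 0.0000
Node ud (S = 75): V_ud = e^(−0.04)·[0.5201·0.0000 + 0.4799·28.7500] = 13.2561
Node dd (S = 45): V_dd = e^(−0.04)·[0.5201·28.7500 + 0.4799·51.2500] = 37.9971
Node u (S = 100): V_u = e^(−0.04)·[0.5201·0.0000 + 0.4799·13.2561] = 6.1122
Node d (S = 60): V_d = e^(−0.04)·[0.5201·13.2561 + 0.4799·37.9971] = 24.1440
Node 0 (S = 80): V_0 = e^(−0.04)·[0.5201·6.1122 + 0.4799·24.1440] = 14.1866

£14.19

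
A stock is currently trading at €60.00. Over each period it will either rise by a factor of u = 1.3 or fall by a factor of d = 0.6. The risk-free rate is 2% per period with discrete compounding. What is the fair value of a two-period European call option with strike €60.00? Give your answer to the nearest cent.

Risk-neutral probability p = (1 + 0.02 − 0.6)/(1.3 − 0.6) = 0.4200/0.7000 = 0.6000
Terminal stock prices: S_uu = 101.4, S_ud = 46.8, S_dd = 21.6
Terminal payoffs (S − K): max(41.4, 0) = 41.4, max(-13.2, 0) = 0, max(-38.4, 0) = 0
Node u (S = 78): V_u = 1/1.02·[0.6000·41.4000 + 0.4000·0.0000] = 24.3529
Node d (S = 36): V_d = 1/1.02·[0.6000·0.0000 + 0.4000·0.0000] = 0.0000
Node 0 (S = 60): V_0 = 1/1.02·[0.6000·24.3529 + 0.4000·0.0000] = 14.3253

€14.33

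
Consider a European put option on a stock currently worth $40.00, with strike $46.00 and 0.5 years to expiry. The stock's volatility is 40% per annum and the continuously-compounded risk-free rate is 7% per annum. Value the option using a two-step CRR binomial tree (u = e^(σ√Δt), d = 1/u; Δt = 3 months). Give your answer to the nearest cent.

$7.64

CRR parameters: u = e^(σ√Δt) = e^(0.4·√0.25) = 1.2214, d = 1/u = 0.8187
Per-period rate: rΔt = 0.07·0.25 = 0.0175, so R = e^0.0175 = 1.0177
Risk-neutral probability p = (e^0.0175 − 0.8187)/(1.2214 − 0.8187) = 0.1989/0.4027 = 0.4940
Terminal stock prices: S_uu = 59.67, S_ud = 40, S_dd = 26.81
Terminal payoffs (K − S): max(-13.67, 0) = 0, max(6, 0) = 6, max(19.19, 0) = 19.19
Node u (S = 48.86): V_u = e^(−0.0175)·[0.4940·0.0000 + 0.5060·6.0000] = 2.9833
Node d (S = 32.75): V_d = e^(−0.0175)·[0.4940·6.0000 + 0.5060·19.1872] = 12.4528
Node 0 (S = 40): V_0 = e^(−0.0175)·[0.4940·2.9833 + 0.5060·12.4528] = 7.6399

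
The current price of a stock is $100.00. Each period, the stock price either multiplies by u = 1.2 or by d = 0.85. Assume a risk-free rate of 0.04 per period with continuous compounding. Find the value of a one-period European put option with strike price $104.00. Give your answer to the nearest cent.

Risk-neutral probability p = (e^0.04 − 0.85)/(1.2 − 0.85) = 0.1908/0.3500 = 0.5452
Terminal stock prices: S_u = 120, S_d = 85
Terminal payoffs (K − S): max(-16, 0) = 0, max(19, 0) = 19
Node 0 (S = 100): V_0 = e^(−0.04)·[0.5452·0.0000 + 0.4548·19.0000] = 8.3029

$8.30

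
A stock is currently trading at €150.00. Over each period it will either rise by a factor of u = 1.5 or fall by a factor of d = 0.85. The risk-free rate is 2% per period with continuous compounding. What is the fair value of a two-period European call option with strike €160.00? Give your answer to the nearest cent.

€23.30

Risk-neutral probability p = (e^0.02 − 0.85)/(1.5 − 0.85) = 0.1702/0.6500 = 0.2618
Terminal stock prices: S_uu = 337.5, S_ud = 191.2, S_dd = 108.4
Terminal payoffs (S − K): max(177.5, 0) = 177.5, max(31.25, 0) = 31.25, max(-51.63, 0) = 0
Node u (S = 225): V_u = e^(−0.02)·[0.2618·177.5000 + 0.7382·31.2500] = 68.1682
Node d (S = 127.5): V_d = e^(−0.02)·[0.2618·31.2500 + 0.7382·0.0000] = 8.0207
Node 0 (S = 150): V_0 = e^(−0.02)·[0.2618·68.1682 + 0.7382·8.0207] = 23.2996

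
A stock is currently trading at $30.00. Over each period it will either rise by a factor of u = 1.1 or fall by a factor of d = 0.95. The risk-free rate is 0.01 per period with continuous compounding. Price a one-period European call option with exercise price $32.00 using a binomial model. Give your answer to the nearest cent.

Risk-neutral probability p = (e^0.01 − 0.95)/(1.1 − 0.95) = 0.0601/0.1500 = 0.4003
Terminal stock prices: S_u = 33, S_d = 28.5
Terminal payoffs (S − K): max(1, 0) = 1, max(-3.5, 0) = 0
Node 0 (S = 30): V_0 = e^(−0.01)·[0.4003·1.0000 + 0.5997·0.0000] = 0.3964

$0.40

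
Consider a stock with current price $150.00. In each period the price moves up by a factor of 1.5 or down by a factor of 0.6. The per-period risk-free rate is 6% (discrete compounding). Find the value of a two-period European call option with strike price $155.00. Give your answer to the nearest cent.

Risk-neutral probability p = (1 + 0.06 − 0.6)/(1.5 − 0.6) = 0.4600/0.9000 = 0.5111
Terminal stock prices: S_uu = 337.5, S_ud = 135, S_dd = 54
Terminal payoffs (S − K): max(182.5, 0) = 182.5, max(-20, 0) = 0, max(-101, 0) = 0
Node u (S = 225): V_u = 1/1.06·[0.5111·182.5000 + 0.4889·0.0000] = 87.9979
Node d (S = 90): V_d = 1/1.06·[0.5111·0.0000 + 0.4889·0.0000] = 0.0000
Node 0 (S = 150): V_0 = 1/1.06·[0.5111·87.9979 + 0.4889·0.0000] = 42.4309

$42.43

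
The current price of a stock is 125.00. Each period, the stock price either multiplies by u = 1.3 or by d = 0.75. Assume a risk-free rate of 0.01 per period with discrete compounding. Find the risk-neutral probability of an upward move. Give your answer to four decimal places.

Risk-neutral probability p = (1 + 0.01 − 0.75)/(1.3 − 0.75) = 0.2600/0.5500 = 0.4727

p = 0.4727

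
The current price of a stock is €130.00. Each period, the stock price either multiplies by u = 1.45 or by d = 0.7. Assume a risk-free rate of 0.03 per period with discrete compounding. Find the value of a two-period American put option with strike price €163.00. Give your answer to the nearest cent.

Risk-neutral probability p = (1 + 0.03 − 0.7)/(1.45 − 0.7) = 0.3300/0.7500 = 0.4400
Terminal stock prices: S_uu = 273.3, S_ud = 131.9, S_dd = 63.7
Terminal payoffs (K − S): max(-110.3, 0) = 0, max(31.05, 0) = 31.05, max(99.3, 0) = 99.3
Node u (S = 188.5): continuation = 1/1.03·[0.4400·0.0000 + 0.5600·31.0500] = 16.8816; exercise value = 0.0000 ≤ continuation, so V_u = 16.8816
Node d (S = 91): continuation = 1/1.03·[0.4400·31.0500 + 0.5600·99.3000] = 67.2524; exercise value = 72.0000 > continuation, so V_d = 72.0000 (exercise)
Node 0 (S = 130): continuation = 1/1.03·[0.4400·16.8816 + 0.5600·72.0000] = 46.3572; exercise value = 33.0000 ≤ continuation, so V_0 = 46.3572

€46.36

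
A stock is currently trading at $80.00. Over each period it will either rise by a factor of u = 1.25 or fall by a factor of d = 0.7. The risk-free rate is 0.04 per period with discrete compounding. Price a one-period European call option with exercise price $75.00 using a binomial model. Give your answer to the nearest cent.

$14.86

Risk-neutral probability p = (1 + 0.04 − 0.7)/(1.25 − 0.7) = 0.3400/0.5500 = 0.6182
Terminal stock prices: S_u = 100, S_d = 56
Terminal payoffs (S − K): max(25, 0) = 25, max(-19, 0) = 0
Node 0 (S = 80): V_0 = 1/1.04·[0.6182·25.0000 + 0.3818·0.0000] = 14.8601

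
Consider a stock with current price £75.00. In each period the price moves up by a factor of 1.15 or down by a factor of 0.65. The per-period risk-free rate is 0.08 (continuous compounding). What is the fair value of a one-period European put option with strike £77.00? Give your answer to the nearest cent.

£3.48

Risk-neutral probability p = (e^0.08 − 0.65)/(1.15 − 0.65) = 0.4333/0.5000 = 0.8666
Terminal stock prices: S_u = 86.25, S_d = 48.75
Terminal payoffs (K − S): max(-9.25, 0) = 0, max(28.25, 0) = 28.25
Node 0 (S = 75): V_0 = e^(−0.08)·[0.8666·0.0000 + 0.1334·28.2500] = 3.4795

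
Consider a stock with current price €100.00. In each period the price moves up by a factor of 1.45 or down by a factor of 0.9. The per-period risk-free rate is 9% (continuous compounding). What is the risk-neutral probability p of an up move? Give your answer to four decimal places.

p = 0.3530

Risk-neutral probability p = (e^0.09 − 0.9)/(1.45 − 0.9) = 0.1942/0.5500 = 0.3530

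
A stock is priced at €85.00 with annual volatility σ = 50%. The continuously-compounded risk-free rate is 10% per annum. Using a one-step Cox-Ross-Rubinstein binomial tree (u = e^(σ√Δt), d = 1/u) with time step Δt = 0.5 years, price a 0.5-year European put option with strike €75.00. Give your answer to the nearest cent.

CRR parameters: u = e^(σ√Δt) = e^(0.5·√0.5) = 1.4241, d = 1/u = 0.7022
Per-period rate: rΔt = 0.1·0.5 = 0.05, so R = e^0.05 = 1.0513
Risk-neutral probability p = (e^0.05 − 0.7022)/(1.4241 − 0.7022) = 0.3491/0.7219 = 0.4835
Terminal stock prices: S_u = 121.1, S_d = 59.69
Terminal payoffs (K − S): max(-46.05, 0) = 0, max(15.31, 0) = 15.31
Node 0 (S = 85): V_0 = e^(−0.05)·[0.4835·0.0000 + 0.5165·15.3140] = 7.5233

€7.52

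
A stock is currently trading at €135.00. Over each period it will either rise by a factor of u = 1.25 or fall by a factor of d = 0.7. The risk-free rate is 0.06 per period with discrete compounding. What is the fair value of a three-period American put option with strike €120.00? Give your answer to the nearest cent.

€10.76

Risk-neutral probability p = (1 + 0.06 − 0.7)/(1.25 − 0.7) = 0.3600/0.5500 = 0.6545
Terminal stock prices: S_uuu = 263.7, S_uud = 147.7, S_udd = 82.69, S_ddd = 46.3
Terminal payoffs (K − S): max(-143.7, 0) = 0, max(-27.66, 0) = 0, max(37.31, 0) = 37.31, max(73.7, 0) = 73.7
Node uu (S = 210.9): continuation = 1/1.06·[0.6545·0.0000 + 0.3455·0.0000] = 0.0000; exercise value = 0.0000 ≤ continuation, so V_uu = 0.0000
Node ud (S = 118.1): continuation = 1/1.06·[0.6545·0.0000 + 0.3455·37.3125] = 12.1602; exercise value = 1.8750 ≤ continuation, so V_ud = 12.1602
Node dd (S = 66.15): continuation = 1/1.06·[0.6545·37.3125 + 0.3455·73.6950] = 47.0575; exercise value = 53.8500 > continuation, so V_dd = 53.8500 (exercise)
Node u (S = 168.8): continuation = 1/1.06·[0.6545·0.0000 + 0.3455·12.1602] = 3.9630; exercise value = 0.0000 ≤ continuation, so V_u = 3.9630
Node d (S = 94.5): continuation = 1/1.06·[0.6545·12.1602 + 0.3455·53.8500] = 25.0586; exercise value = 25.5000 > continuation, so V_d = 25.5000 (exercise)
Node 0 (S = 135): continuation = 1/1.06·[0.6545·3.9630 + 0.3455·25.5000] = 10.7576; exercise value = 0.0000 ≤ continuation, so V_0 = 10.7576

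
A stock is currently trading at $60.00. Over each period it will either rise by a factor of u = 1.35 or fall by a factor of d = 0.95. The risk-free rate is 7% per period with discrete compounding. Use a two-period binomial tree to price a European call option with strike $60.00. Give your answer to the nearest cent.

$10.10

Risk-neutral probability p = (1 + 0.07 − 0.95)/(1.35 − 0.95) = 0.1200/0.4000 = 0.3000
Terminal stock prices: S_uu = 109.4, S_ud = 76.95, S_dd = 54.15
Terminal payoffs (S − K): max(49.35, 0) = 49.35, max(16.95, 0) = 16.95, max(-5.85, 0) = 0
Node u (S = 81): V_u = 1/1.07·[0.3000·49.3500 + 0.7000·16.9500] = 24.9252
Node d (S = 57): V_d = 1/1.07·[0.3000·16.9500 + 0.7000·0.0000] = 4.7523
Node 0 (S = 60): V_0 = 1/1.07·[0.3000·24.9252 + 0.7000·4.7523] = 10.0974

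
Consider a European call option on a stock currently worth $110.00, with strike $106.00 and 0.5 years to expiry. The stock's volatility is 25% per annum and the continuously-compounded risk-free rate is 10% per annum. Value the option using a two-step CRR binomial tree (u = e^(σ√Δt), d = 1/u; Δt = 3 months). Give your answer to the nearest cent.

$12.75

CRR parameters: u = e^(σ√Δt) = e^(0.25·√0.25) = 1.1331, d = 1/u = 0.8825
Per-period rate: rΔt = 0.1·0.25 = 0.025, so R = e^0.025 = 1.0253
Risk-neutral probability p = (e^0.025 − 0.8825)/(1.1331 − 0.8825) = 0.1428/0.2507 = 0.5698
Terminal stock prices: S_uu = 141.2, S_ud = 110, S_dd = 85.67
Terminal payoffs (S − K): max(35.24, 0) = 35.24, max(4, 0) = 4, max(-20.33, 0) = 0
Node u (S = 124.6): V_u = e^(−0.025)·[0.5698·35.2428 + 0.4302·4.0000] = 21.2635
Node d (S = 97.07): V_d = e^(−0.025)·[0.5698·4.0000 + 0.4302·0.0000] = 2.2229
Node 0 (S = 110): V_0 = e^(−0.025)·[0.5698·21.2635 + 0.4302·2.2229] = 12.7492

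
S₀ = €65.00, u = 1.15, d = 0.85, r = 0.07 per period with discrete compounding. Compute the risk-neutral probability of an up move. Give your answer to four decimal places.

p = 0.7333

Risk-neutral probability p = (1 + 0.07 − 0.85)/(1.15 − 0.85) = 0.2200/0.3000 = 0.7333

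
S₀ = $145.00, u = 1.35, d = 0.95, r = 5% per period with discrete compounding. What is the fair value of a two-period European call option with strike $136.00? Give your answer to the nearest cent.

Risk-neutral probability p = (1 + 0.05 − 0.95)/(1.35 − 0.95) = 0.1000/0.4000 = 0.2500
Terminal stock prices: S_uu = 264.3, S_ud = 186, S_dd = 130.9
Terminal payoffs (S − K): max(128.3, 0) = 128.3, max(49.96, 0) = 49.96, max(-5.138, 0) = 0
Node u (S = 195.8): V_u = 1/1.05·[0.2500·128.2625 + 0.7500·49.9625] = 66.2262
Node d (S = 137.8): V_d = 1/1.05·[0.2500·49.9625 + 0.7500·0.0000] = 11.8958
Node 0 (S = 145): V_0 = 1/1.05·[0.2500·66.2262 + 0.7500·11.8958] = 24.2652

$24.27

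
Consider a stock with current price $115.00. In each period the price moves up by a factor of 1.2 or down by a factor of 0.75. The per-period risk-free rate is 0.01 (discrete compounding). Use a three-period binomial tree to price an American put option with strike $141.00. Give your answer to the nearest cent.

$34.15

Risk-neutral probability p = (1 + 0.01 − 0.75)/(1.2 − 0.75) = 0.2600/0.4500 = 0.5778
Terminal stock prices: S_uuu = 198.7, S_uud = 124.2, S_udd = 77.62, S_ddd = 48.52
Terminal payoffs (K − S): max(-57.72, 0) = 0, max(16.8, 0) = 16.8, max(63.38, 0) = 63.38, max(92.48, 0) = 92.48
Node uu (S = 165.6): continuation = 1/1.01·[0.5778·0.0000 + 0.4222·16.8000] = 7.0231; exercise value = 0.0000 ≤ continuation, so V_uu = 7.0231
Node ud (S = 103.5): continuation = 1/1.01·[0.5778·16.8000 + 0.4222·63.3750] = 36.1040; exercise value = 37.5000 > continuation, so V_ud = 37.5000 (exercise)
Node dd (S = 64.69): continuation = 1/1.01·[0.5778·63.3750 + 0.4222·92.4844] = 74.9165; exercise value = 76.3125 > continuation, so V_dd = 76.3125 (exercise)
Node u (S = 138): continuation = 1/1.01·[0.5778·7.0231 + 0.4222·37.5000] = 19.6942; exercise value = 3.0000 ≤ continuation, so V_u = 19.6942
Node d (S = 86.25): continuation = 1/1.01·[0.5778·37.5000 + 0.4222·76.3125] = 53.3540; exercise value = 54.7500 > continuation, so V_d = 54.7500 (exercise)
Node 0 (S = 115): continuation = 1/1.01·[0.5778·19.6942 + 0.4222·54.7500] = 34.1540; exercise value = 26.0000 ≤ continuation, so V_0 = 34.1540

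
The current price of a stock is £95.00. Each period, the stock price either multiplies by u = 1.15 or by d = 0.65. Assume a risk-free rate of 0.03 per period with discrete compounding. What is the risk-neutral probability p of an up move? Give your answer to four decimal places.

p = 0.7600

Risk-neutral probability p = (1 + 0.03 − 0.65)/(1.15 − 0.65) = 0.3800/0.5000 = 0.7600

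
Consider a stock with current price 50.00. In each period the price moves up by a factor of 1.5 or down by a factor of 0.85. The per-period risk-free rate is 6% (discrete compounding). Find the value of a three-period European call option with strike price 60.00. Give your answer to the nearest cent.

Risk-neutral probability p = (1 + 0.06 − 0.85)/(1.5 − 0.85) = 0.2100/0.6500 = 0.3231
Terminal stock prices: S_uuu = 168.8, S_uud = 95.62, S_udd = 54.19, S_ddd = 30.71
Terminal payoffs (S − K): max(108.8, 0) = 108.8, max(35.62, 0) = 35.62, max(-5.813, 0) = 0, max(-29.29, 0) = 0
Node uu (S = 112.5): V_uu = 1/1.06·[0.3231·108.7500 + 0.6769·35.6250] = 55.8962
Node ud (S = 63.75): V_ud = 1/1.06·[0.3231·35.6250 + 0.6769·0.0000] = 10.8581
Node dd (S = 36.12): V_dd = 1/1.06·[0.3231·0.0000 + 0.6769·0.0000] = 0.0000
Node u (S = 75): V_u = 1/1.06·[0.3231·55.8962 + 0.6769·10.8581] = 23.9707
Node d (S = 42.5): V_d = 1/1.06·[0.3231·10.8581 + 0.6769·0.0000] = 3.3094
Node 0 (S = 50): V_0 = 1/1.06·[0.3231·23.9707 + 0.6769·3.3094] = 9.4194

9.42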